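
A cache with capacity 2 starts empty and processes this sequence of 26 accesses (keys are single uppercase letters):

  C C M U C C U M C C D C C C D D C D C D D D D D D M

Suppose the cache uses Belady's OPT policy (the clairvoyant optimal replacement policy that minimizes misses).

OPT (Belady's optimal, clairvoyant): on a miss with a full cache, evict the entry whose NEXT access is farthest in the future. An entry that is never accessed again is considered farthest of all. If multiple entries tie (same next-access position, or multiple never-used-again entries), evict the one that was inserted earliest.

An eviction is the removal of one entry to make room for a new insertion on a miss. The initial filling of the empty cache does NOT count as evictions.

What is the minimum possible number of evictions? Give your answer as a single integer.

Answer: 4

Derivation:
OPT (Belady) simulation (capacity=2):
  1. access C: MISS. Cache: [C]
  2. access C: HIT. Next use of C: step 5. Cache: [C]
  3. access M: MISS. Cache: [C M]
  4. access U: MISS, evict M (next use: step 8). Cache: [C U]
  5. access C: HIT. Next use of C: step 6. Cache: [C U]
  6. access C: HIT. Next use of C: step 9. Cache: [C U]
  7. access U: HIT. Next use of U: never. Cache: [C U]
  8. access M: MISS, evict U (next use: never). Cache: [C M]
  9. access C: HIT. Next use of C: step 10. Cache: [C M]
  10. access C: HIT. Next use of C: step 12. Cache: [C M]
  11. access D: MISS, evict M (next use: step 26). Cache: [C D]
  12. access C: HIT. Next use of C: step 13. Cache: [C D]
  13. access C: HIT. Next use of C: step 14. Cache: [C D]
  14. access C: HIT. Next use of C: step 17. Cache: [C D]
  15. access D: HIT. Next use of D: step 16. Cache: [C D]
  16. access D: HIT. Next use of D: step 18. Cache: [C D]
  17. access C: HIT. Next use of C: step 19. Cache: [C D]
  18. access D: HIT. Next use of D: step 20. Cache: [C D]
  19. access C: HIT. Next use of C: never. Cache: [C D]
  20. access D: HIT. Next use of D: step 21. Cache: [C D]
  21. access D: HIT. Next use of D: step 22. Cache: [C D]
  22. access D: HIT. Next use of D: step 23. Cache: [C D]
  23. access D: HIT. Next use of D: step 24. Cache: [C D]
  24. access D: HIT. Next use of D: step 25. Cache: [C D]
  25. access D: HIT. Next use of D: never. Cache: [C D]
  26. access M: MISS, evict C (next use: never). Cache: [D M]
Total: 20 hits, 6 misses, 4 evictions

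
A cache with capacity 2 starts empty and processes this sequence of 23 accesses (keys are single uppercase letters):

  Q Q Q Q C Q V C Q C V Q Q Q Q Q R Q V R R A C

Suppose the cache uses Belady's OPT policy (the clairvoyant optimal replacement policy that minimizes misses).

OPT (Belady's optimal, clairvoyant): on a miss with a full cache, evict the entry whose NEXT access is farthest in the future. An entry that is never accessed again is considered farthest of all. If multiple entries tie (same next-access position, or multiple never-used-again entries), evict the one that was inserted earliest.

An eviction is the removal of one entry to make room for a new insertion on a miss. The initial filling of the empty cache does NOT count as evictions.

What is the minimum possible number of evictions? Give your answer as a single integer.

OPT (Belady) simulation (capacity=2):
  1. access Q: MISS. Cache: [Q]
  2. access Q: HIT. Next use of Q: step 3. Cache: [Q]
  3. access Q: HIT. Next use of Q: step 4. Cache: [Q]
  4. access Q: HIT. Next use of Q: step 6. Cache: [Q]
  5. access C: MISS. Cache: [Q C]
  6. access Q: HIT. Next use of Q: step 9. Cache: [Q C]
  7. access V: MISS, evict Q (next use: step 9). Cache: [C V]
  8. access C: HIT. Next use of C: step 10. Cache: [C V]
  9. access Q: MISS, evict V (next use: step 11). Cache: [C Q]
  10. access C: HIT. Next use of C: step 23. Cache: [C Q]
  11. access V: MISS, evict C (next use: step 23). Cache: [Q V]
  12. access Q: HIT. Next use of Q: step 13. Cache: [Q V]
  13. access Q: HIT. Next use of Q: step 14. Cache: [Q V]
  14. access Q: HIT. Next use of Q: step 15. Cache: [Q V]
  15. access Q: HIT. Next use of Q: step 16. Cache: [Q V]
  16. access Q: HIT. Next use of Q: step 18. Cache: [Q V]
  17. access R: MISS, evict V (next use: step 19). Cache: [Q R]
  18. access Q: HIT. Next use of Q: never. Cache: [Q R]
  19. access V: MISS, evict Q (next use: never). Cache: [R V]
  20. access R: HIT. Next use of R: step 21. Cache: [R V]
  21. access R: HIT. Next use of R: never. Cache: [R V]
  22. access A: MISS, evict R (next use: never). Cache: [V A]
  23. access C: MISS, evict V (next use: never). Cache: [A C]
Total: 14 hits, 9 misses, 7 evictions

Answer: 7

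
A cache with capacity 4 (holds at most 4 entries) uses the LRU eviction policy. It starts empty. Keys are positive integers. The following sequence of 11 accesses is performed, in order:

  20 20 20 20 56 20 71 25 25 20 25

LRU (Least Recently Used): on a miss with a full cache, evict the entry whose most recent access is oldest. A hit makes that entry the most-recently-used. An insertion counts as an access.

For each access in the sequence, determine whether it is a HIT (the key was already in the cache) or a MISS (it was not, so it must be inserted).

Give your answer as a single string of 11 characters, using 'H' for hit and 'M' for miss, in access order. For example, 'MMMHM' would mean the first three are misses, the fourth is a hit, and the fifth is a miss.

LRU simulation (capacity=4):
  1. access 20: MISS. Cache (LRU->MRU): [20]
  2. access 20: HIT. Cache (LRU->MRU): [20]
  3. access 20: HIT. Cache (LRU->MRU): [20]
  4. access 20: HIT. Cache (LRU->MRU): [20]
  5. access 56: MISS. Cache (LRU->MRU): [20 56]
  6. access 20: HIT. Cache (LRU->MRU): [56 20]
  7. access 71: MISS. Cache (LRU->MRU): [56 20 71]
  8. access 25: MISS. Cache (LRU->MRU): [56 20 71 25]
  9. access 25: HIT. Cache (LRU->MRU): [56 20 71 25]
  10. access 20: HIT. Cache (LRU->MRU): [56 71 25 20]
  11. access 25: HIT. Cache (LRU->MRU): [56 71 20 25]
Total: 7 hits, 4 misses, 0 evictions

Answer: MHHHMHMMHHH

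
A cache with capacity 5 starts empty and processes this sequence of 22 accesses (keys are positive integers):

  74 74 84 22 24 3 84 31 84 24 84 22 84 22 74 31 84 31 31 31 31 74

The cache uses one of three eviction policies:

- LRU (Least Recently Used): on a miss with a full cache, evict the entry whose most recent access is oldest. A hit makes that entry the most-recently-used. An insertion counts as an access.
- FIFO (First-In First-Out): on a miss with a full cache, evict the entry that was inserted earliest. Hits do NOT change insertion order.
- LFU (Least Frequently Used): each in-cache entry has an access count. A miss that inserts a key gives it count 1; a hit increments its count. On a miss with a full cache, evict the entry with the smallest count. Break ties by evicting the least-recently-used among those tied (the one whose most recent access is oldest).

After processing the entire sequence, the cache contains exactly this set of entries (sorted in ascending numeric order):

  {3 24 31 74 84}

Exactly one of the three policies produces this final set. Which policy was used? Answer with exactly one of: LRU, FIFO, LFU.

Simulating under each policy and comparing final sets:
  LRU: final set = {22 24 31 74 84} -> differs
  FIFO: final set = {3 24 31 74 84} -> MATCHES target
  LFU: final set = {22 24 31 74 84} -> differs
Only FIFO produces the target set.

Answer: FIFO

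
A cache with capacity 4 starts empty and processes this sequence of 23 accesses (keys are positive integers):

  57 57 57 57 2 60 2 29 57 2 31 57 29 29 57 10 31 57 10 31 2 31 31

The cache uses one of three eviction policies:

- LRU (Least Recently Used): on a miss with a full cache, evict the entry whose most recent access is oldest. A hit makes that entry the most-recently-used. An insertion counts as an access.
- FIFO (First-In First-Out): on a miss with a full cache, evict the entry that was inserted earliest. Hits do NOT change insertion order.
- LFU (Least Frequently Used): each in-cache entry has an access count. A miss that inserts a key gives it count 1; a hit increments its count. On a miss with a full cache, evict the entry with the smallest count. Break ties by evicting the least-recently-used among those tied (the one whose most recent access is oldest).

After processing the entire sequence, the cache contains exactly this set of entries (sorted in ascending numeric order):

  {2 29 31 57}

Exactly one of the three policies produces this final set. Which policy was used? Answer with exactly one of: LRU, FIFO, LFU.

Simulating under each policy and comparing final sets:
  LRU: final set = {2 10 31 57} -> differs
  FIFO: final set = {2 10 31 57} -> differs
  LFU: final set = {2 29 31 57} -> MATCHES target
Only LFU produces the target set.

Answer: LFU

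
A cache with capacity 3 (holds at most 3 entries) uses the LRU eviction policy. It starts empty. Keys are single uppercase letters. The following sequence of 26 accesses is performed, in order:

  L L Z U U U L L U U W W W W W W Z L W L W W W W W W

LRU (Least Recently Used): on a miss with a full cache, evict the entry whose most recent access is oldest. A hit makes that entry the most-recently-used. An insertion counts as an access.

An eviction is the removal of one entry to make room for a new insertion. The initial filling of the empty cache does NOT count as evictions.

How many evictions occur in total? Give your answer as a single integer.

LRU simulation (capacity=3):
  1. access L: MISS. Cache (LRU->MRU): [L]
  2. access L: HIT. Cache (LRU->MRU): [L]
  3. access Z: MISS. Cache (LRU->MRU): [L Z]
  4. access U: MISS. Cache (LRU->MRU): [L Z U]
  5. access U: HIT. Cache (LRU->MRU): [L Z U]
  6. access U: HIT. Cache (LRU->MRU): [L Z U]
  7. access L: HIT. Cache (LRU->MRU): [Z U L]
  8. access L: HIT. Cache (LRU->MRU): [Z U L]
  9. access U: HIT. Cache (LRU->MRU): [Z L U]
  10. access U: HIT. Cache (LRU->MRU): [Z L U]
  11. access W: MISS, evict Z. Cache (LRU->MRU): [L U W]
  12. access W: HIT. Cache (LRU->MRU): [L U W]
  13. access W: HIT. Cache (LRU->MRU): [L U W]
  14. access W: HIT. Cache (LRU->MRU): [L U W]
  15. access W: HIT. Cache (LRU->MRU): [L U W]
  16. access W: HIT. Cache (LRU->MRU): [L U W]
  17. access Z: MISS, evict L. Cache (LRU->MRU): [U W Z]
  18. access L: MISS, evict U. Cache (LRU->MRU): [W Z L]
  19. access W: HIT. Cache (LRU->MRU): [Z L W]
  20. access L: HIT. Cache (LRU->MRU): [Z W L]
  21. access W: HIT. Cache (LRU->MRU): [Z L W]
  22. access W: HIT. Cache (LRU->MRU): [Z L W]
  23. access W: HIT. Cache (LRU->MRU): [Z L W]
  24. access W: HIT. Cache (LRU->MRU): [Z L W]
  25. access W: HIT. Cache (LRU->MRU): [Z L W]
  26. access W: HIT. Cache (LRU->MRU): [Z L W]
Total: 20 hits, 6 misses, 3 evictions

Answer: 3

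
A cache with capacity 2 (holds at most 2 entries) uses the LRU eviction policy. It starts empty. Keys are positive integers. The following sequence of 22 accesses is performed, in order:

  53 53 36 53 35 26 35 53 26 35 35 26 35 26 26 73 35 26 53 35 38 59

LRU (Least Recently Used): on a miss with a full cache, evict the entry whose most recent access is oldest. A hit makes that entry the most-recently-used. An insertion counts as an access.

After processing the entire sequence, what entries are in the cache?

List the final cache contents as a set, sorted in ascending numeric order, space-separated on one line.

LRU simulation (capacity=2):
  1. access 53: MISS. Cache (LRU->MRU): [53]
  2. access 53: HIT. Cache (LRU->MRU): [53]
  3. access 36: MISS. Cache (LRU->MRU): [53 36]
  4. access 53: HIT. Cache (LRU->MRU): [36 53]
  5. access 35: MISS, evict 36. Cache (LRU->MRU): [53 35]
  6. access 26: MISS, evict 53. Cache (LRU->MRU): [35 26]
  7. access 35: HIT. Cache (LRU->MRU): [26 35]
  8. access 53: MISS, evict 26. Cache (LRU->MRU): [35 53]
  9. access 26: MISS, evict 35. Cache (LRU->MRU): [53 26]
  10. access 35: MISS, evict 53. Cache (LRU->MRU): [26 35]
  11. access 35: HIT. Cache (LRU->MRU): [26 35]
  12. access 26: HIT. Cache (LRU->MRU): [35 26]
  13. access 35: HIT. Cache (LRU->MRU): [26 35]
  14. access 26: HIT. Cache (LRU->MRU): [35 26]
  15. access 26: HIT. Cache (LRU->MRU): [35 26]
  16. access 73: MISS, evict 35. Cache (LRU->MRU): [26 73]
  17. access 35: MISS, evict 26. Cache (LRU->MRU): [73 35]
  18. access 26: MISS, evict 73. Cache (LRU->MRU): [35 26]
  19. access 53: MISS, evict 35. Cache (LRU->MRU): [26 53]
  20. access 35: MISS, evict 26. Cache (LRU->MRU): [53 35]
  21. access 38: MISS, evict 53. Cache (LRU->MRU): [35 38]
  22. access 59: MISS, evict 35. Cache (LRU->MRU): [38 59]
Total: 8 hits, 14 misses, 12 evictions

Answer: 38 59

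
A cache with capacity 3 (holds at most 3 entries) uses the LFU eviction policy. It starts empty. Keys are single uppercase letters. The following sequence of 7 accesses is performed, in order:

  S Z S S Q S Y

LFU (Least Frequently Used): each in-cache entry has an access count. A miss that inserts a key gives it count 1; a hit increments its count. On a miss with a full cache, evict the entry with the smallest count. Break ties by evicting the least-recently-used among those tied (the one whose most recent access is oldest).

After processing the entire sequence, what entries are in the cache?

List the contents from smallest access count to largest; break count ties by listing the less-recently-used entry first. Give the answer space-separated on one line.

Answer: Q Y S

Derivation:
LFU simulation (capacity=3):
  1. access S: MISS. Cache: [S(c=1)]
  2. access Z: MISS. Cache: [S(c=1) Z(c=1)]
  3. access S: HIT, count now 2. Cache: [Z(c=1) S(c=2)]
  4. access S: HIT, count now 3. Cache: [Z(c=1) S(c=3)]
  5. access Q: MISS. Cache: [Z(c=1) Q(c=1) S(c=3)]
  6. access S: HIT, count now 4. Cache: [Z(c=1) Q(c=1) S(c=4)]
  7. access Y: MISS, evict Z(c=1). Cache: [Q(c=1) Y(c=1) S(c=4)]
Total: 3 hits, 4 misses, 1 evictions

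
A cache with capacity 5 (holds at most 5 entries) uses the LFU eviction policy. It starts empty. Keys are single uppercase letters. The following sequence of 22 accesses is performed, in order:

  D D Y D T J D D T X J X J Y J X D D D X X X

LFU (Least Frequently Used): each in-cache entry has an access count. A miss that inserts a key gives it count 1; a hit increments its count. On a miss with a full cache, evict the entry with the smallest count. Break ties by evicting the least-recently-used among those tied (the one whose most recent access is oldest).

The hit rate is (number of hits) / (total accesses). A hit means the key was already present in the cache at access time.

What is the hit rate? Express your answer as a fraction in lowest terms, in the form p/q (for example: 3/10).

LFU simulation (capacity=5):
  1. access D: MISS. Cache: [D(c=1)]
  2. access D: HIT, count now 2. Cache: [D(c=2)]
  3. access Y: MISS. Cache: [Y(c=1) D(c=2)]
  4. access D: HIT, count now 3. Cache: [Y(c=1) D(c=3)]
  5. access T: MISS. Cache: [Y(c=1) T(c=1) D(c=3)]
  6. access J: MISS. Cache: [Y(c=1) T(c=1) J(c=1) D(c=3)]
  7. access D: HIT, count now 4. Cache: [Y(c=1) T(c=1) J(c=1) D(c=4)]
  8. access D: HIT, count now 5. Cache: [Y(c=1) T(c=1) J(c=1) D(c=5)]
  9. access T: HIT, count now 2. Cache: [Y(c=1) J(c=1) T(c=2) D(c=5)]
  10. access X: MISS. Cache: [Y(c=1) J(c=1) X(c=1) T(c=2) D(c=5)]
  11. access J: HIT, count now 2. Cache: [Y(c=1) X(c=1) T(c=2) J(c=2) D(c=5)]
  12. access X: HIT, count now 2. Cache: [Y(c=1) T(c=2) J(c=2) X(c=2) D(c=5)]
  13. access J: HIT, count now 3. Cache: [Y(c=1) T(c=2) X(c=2) J(c=3) D(c=5)]
  14. access Y: HIT, count now 2. Cache: [T(c=2) X(c=2) Y(c=2) J(c=3) D(c=5)]
  15. access J: HIT, count now 4. Cache: [T(c=2) X(c=2) Y(c=2) J(c=4) D(c=5)]
  16. access X: HIT, count now 3. Cache: [T(c=2) Y(c=2) X(c=3) J(c=4) D(c=5)]
  17. access D: HIT, count now 6. Cache: [T(c=2) Y(c=2) X(c=3) J(c=4) D(c=6)]
  18. access D: HIT, count now 7. Cache: [T(c=2) Y(c=2) X(c=3) J(c=4) D(c=7)]
  19. access D: HIT, count now 8. Cache: [T(c=2) Y(c=2) X(c=3) J(c=4) D(c=8)]
  20. access X: HIT, count now 4. Cache: [T(c=2) Y(c=2) J(c=4) X(c=4) D(c=8)]
  21. access X: HIT, count now 5. Cache: [T(c=2) Y(c=2) J(c=4) X(c=5) D(c=8)]
  22. access X: HIT, count now 6. Cache: [T(c=2) Y(c=2) J(c=4) X(c=6) D(c=8)]
Total: 17 hits, 5 misses, 0 evictions

Hit rate = 17/22

Answer: 17/22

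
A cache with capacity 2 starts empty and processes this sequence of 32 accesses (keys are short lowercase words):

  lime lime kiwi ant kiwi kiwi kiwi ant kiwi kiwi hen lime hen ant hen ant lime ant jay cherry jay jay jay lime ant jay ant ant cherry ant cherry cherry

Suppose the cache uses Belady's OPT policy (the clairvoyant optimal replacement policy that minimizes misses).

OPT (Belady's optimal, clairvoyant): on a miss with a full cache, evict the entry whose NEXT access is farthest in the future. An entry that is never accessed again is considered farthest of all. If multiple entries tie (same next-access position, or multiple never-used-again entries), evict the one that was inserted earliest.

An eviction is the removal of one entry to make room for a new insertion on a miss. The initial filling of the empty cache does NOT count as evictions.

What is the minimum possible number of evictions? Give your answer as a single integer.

OPT (Belady) simulation (capacity=2):
  1. access lime: MISS. Cache: [lime]
  2. access lime: HIT. Next use of lime: step 12. Cache: [lime]
  3. access kiwi: MISS. Cache: [lime kiwi]
  4. access ant: MISS, evict lime (next use: step 12). Cache: [kiwi ant]
  5. access kiwi: HIT. Next use of kiwi: step 6. Cache: [kiwi ant]
  6. access kiwi: HIT. Next use of kiwi: step 7. Cache: [kiwi ant]
  7. access kiwi: HIT. Next use of kiwi: step 9. Cache: [kiwi ant]
  8. access ant: HIT. Next use of ant: step 14. Cache: [kiwi ant]
  9. access kiwi: HIT. Next use of kiwi: step 10. Cache: [kiwi ant]
  10. access kiwi: HIT. Next use of kiwi: never. Cache: [kiwi ant]
  11. access hen: MISS, evict kiwi (next use: never). Cache: [ant hen]
  12. access lime: MISS, evict ant (next use: step 14). Cache: [hen lime]
  13. access hen: HIT. Next use of hen: step 15. Cache: [hen lime]
  14. access ant: MISS, evict lime (next use: step 17). Cache: [hen ant]
  15. access hen: HIT. Next use of hen: never. Cache: [hen ant]
  16. access ant: HIT. Next use of ant: step 18. Cache: [hen ant]
  17. access lime: MISS, evict hen (next use: never). Cache: [ant lime]
  18. access ant: HIT. Next use of ant: step 25. Cache: [ant lime]
  19. access jay: MISS, evict ant (next use: step 25). Cache: [lime jay]
  20. access cherry: MISS, evict lime (next use: step 24). Cache: [jay cherry]
  21. access jay: HIT. Next use of jay: step 22. Cache: [jay cherry]
  22. access jay: HIT. Next use of jay: step 23. Cache: [jay cherry]
  23. access jay: HIT. Next use of jay: step 26. Cache: [jay cherry]
  24. access lime: MISS, evict cherry (next use: step 29). Cache: [jay lime]
  25. access ant: MISS, evict lime (next use: never). Cache: [jay ant]
  26. access jay: HIT. Next use of jay: never. Cache: [jay ant]
  27. access ant: HIT. Next use of ant: step 28. Cache: [jay ant]
  28. access ant: HIT. Next use of ant: step 30. Cache: [jay ant]
  29. access cherry: MISS, evict jay (next use: never). Cache: [ant cherry]
  30. access ant: HIT. Next use of ant: never. Cache: [ant cherry]
  31. access cherry: HIT. Next use of cherry: step 32. Cache: [ant cherry]
  32. access cherry: HIT. Next use of cherry: never. Cache: [ant cherry]
Total: 20 hits, 12 misses, 10 evictions

Answer: 10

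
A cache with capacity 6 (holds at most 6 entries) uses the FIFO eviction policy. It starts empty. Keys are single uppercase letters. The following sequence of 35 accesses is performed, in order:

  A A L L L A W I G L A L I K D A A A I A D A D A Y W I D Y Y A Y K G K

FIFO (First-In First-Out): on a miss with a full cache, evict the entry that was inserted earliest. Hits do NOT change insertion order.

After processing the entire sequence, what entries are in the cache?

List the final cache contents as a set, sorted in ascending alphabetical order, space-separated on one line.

Answer: A G I K W Y

Derivation:
FIFO simulation (capacity=6):
  1. access A: MISS. Cache (old->new): [A]
  2. access A: HIT. Cache (old->new): [A]
  3. access L: MISS. Cache (old->new): [A L]
  4. access L: HIT. Cache (old->new): [A L]
  5. access L: HIT. Cache (old->new): [A L]
  6. access A: HIT. Cache (old->new): [A L]
  7. access W: MISS. Cache (old->new): [A L W]
  8. access I: MISS. Cache (old->new): [A L W I]
  9. access G: MISS. Cache (old->new): [A L W I G]
  10. access L: HIT. Cache (old->new): [A L W I G]
  11. access A: HIT. Cache (old->new): [A L W I G]
  12. access L: HIT. Cache (old->new): [A L W I G]
  13. access I: HIT. Cache (old->new): [A L W I G]
  14. access K: MISS. Cache (old->new): [A L W I G K]
  15. access D: MISS, evict A. Cache (old->new): [L W I G K D]
  16. access A: MISS, evict L. Cache (old->new): [W I G K D A]
  17. access A: HIT. Cache (old->new): [W I G K D A]
  18. access A: HIT. Cache (old->new): [W I G K D A]
  19. access I: HIT. Cache (old->new): [W I G K D A]
  20. access A: HIT. Cache (old->new): [W I G K D A]
  21. access D: HIT. Cache (old->new): [W I G K D A]
  22. access A: HIT. Cache (old->new): [W I G K D A]
  23. access D: HIT. Cache (old->new): [W I G K D A]
  24. access A: HIT. Cache (old->new): [W I G K D A]
  25. access Y: MISS, evict W. Cache (old->new): [I G K D A Y]
  26. access W: MISS, evict I. Cache (old->new): [G K D A Y W]
  27. access I: MISS, evict G. Cache (old->new): [K D A Y W I]
  28. access D: HIT. Cache (old->new): [K D A Y W I]
  29. access Y: HIT. Cache (old->new): [K D A Y W I]
  30. access Y: HIT. Cache (old->new): [K D A Y W I]
  31. access A: HIT. Cache (old->new): [K D A Y W I]
  32. access Y: HIT. Cache (old->new): [K D A Y W I]
  33. access K: HIT. Cache (old->new): [K D A Y W I]
  34. access G: MISS, evict K. Cache (old->new): [D A Y W I G]
  35. access K: MISS, evict D. Cache (old->new): [A Y W I G K]
Total: 22 hits, 13 misses, 7 evictions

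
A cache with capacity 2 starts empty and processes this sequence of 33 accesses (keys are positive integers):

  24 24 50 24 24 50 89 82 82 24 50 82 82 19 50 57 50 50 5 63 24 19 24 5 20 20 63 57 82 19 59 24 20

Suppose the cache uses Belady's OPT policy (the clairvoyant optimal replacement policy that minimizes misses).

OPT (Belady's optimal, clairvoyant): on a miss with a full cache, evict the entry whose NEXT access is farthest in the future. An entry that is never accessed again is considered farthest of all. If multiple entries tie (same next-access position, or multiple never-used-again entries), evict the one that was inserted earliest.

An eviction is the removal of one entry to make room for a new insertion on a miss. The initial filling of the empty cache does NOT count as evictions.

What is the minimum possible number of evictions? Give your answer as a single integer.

OPT (Belady) simulation (capacity=2):
  1. access 24: MISS. Cache: [24]
  2. access 24: HIT. Next use of 24: step 4. Cache: [24]
  3. access 50: MISS. Cache: [24 50]
  4. access 24: HIT. Next use of 24: step 5. Cache: [24 50]
  5. access 24: HIT. Next use of 24: step 10. Cache: [24 50]
  6. access 50: HIT. Next use of 50: step 11. Cache: [24 50]
  7. access 89: MISS, evict 50 (next use: step 11). Cache: [24 89]
  8. access 82: MISS, evict 89 (next use: never). Cache: [24 82]
  9. access 82: HIT. Next use of 82: step 12. Cache: [24 82]
  10. access 24: HIT. Next use of 24: step 21. Cache: [24 82]
  11. access 50: MISS, evict 24 (next use: step 21). Cache: [82 50]
  12. access 82: HIT. Next use of 82: step 13. Cache: [82 50]
  13. access 82: HIT. Next use of 82: step 29. Cache: [82 50]
  14. access 19: MISS, evict 82 (next use: step 29). Cache: [50 19]
  15. access 50: HIT. Next use of 50: step 17. Cache: [50 19]
  16. access 57: MISS, evict 19 (next use: step 22). Cache: [50 57]
  17. access 50: HIT. Next use of 50: step 18. Cache: [50 57]
  18. access 50: HIT. Next use of 50: never. Cache: [50 57]
  19. access 5: MISS, evict 50 (next use: never). Cache: [57 5]
  20. access 63: MISS, evict 57 (next use: step 28). Cache: [5 63]
  21. access 24: MISS, evict 63 (next use: step 27). Cache: [5 24]
  22. access 19: MISS, evict 5 (next use: step 24). Cache: [24 19]
  23. access 24: HIT. Next use of 24: step 32. Cache: [24 19]
  24. access 5: MISS, evict 24 (next use: step 32). Cache: [19 5]
  25. access 20: MISS, evict 5 (next use: never). Cache: [19 20]
  26. access 20: HIT. Next use of 20: step 33. Cache: [19 20]
  27. access 63: MISS, evict 20 (next use: step 33). Cache: [19 63]
  28. access 57: MISS, evict 63 (next use: never). Cache: [19 57]
  29. access 82: MISS, evict 57 (next use: never). Cache: [19 82]
  30. access 19: HIT. Next use of 19: never. Cache: [19 82]
  31. access 59: MISS, evict 19 (next use: never). Cache: [82 59]
  32. access 24: MISS, evict 82 (next use: never). Cache: [59 24]
  33. access 20: MISS, evict 59 (next use: never). Cache: [24 20]
Total: 14 hits, 19 misses, 17 evictions

Answer: 17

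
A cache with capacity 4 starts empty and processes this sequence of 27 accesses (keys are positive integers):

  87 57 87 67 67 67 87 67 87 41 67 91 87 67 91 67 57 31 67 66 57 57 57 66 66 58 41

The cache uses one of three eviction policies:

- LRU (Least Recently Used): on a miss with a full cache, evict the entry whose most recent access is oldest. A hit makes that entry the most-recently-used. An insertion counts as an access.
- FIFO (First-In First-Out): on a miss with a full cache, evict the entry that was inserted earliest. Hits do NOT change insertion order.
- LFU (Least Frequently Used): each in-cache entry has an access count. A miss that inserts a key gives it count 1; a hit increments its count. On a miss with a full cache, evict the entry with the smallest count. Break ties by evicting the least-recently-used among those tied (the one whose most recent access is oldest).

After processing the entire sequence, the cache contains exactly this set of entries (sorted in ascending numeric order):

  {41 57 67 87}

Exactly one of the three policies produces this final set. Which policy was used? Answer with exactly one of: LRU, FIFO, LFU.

Answer: LFU

Derivation:
Simulating under each policy and comparing final sets:
  LRU: final set = {41 57 58 66} -> differs
  FIFO: final set = {41 58 66 67} -> differs
  LFU: final set = {41 57 67 87} -> MATCHES target
Only LFU produces the target set.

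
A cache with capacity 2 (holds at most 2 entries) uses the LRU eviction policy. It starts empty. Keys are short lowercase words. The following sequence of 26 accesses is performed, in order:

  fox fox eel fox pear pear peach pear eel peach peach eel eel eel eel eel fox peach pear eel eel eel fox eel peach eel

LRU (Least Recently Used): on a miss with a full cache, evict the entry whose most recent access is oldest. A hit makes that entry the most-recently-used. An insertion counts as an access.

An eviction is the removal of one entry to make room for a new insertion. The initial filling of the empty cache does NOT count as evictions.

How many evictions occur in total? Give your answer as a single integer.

Answer: 10

Derivation:
LRU simulation (capacity=2):
  1. access fox: MISS. Cache (LRU->MRU): [fox]
  2. access fox: HIT. Cache (LRU->MRU): [fox]
  3. access eel: MISS. Cache (LRU->MRU): [fox eel]
  4. access fox: HIT. Cache (LRU->MRU): [eel fox]
  5. access pear: MISS, evict eel. Cache (LRU->MRU): [fox pear]
  6. access pear: HIT. Cache (LRU->MRU): [fox pear]
  7. access peach: MISS, evict fox. Cache (LRU->MRU): [pear peach]
  8. access pear: HIT. Cache (LRU->MRU): [peach pear]
  9. access eel: MISS, evict peach. Cache (LRU->MRU): [pear eel]
  10. access peach: MISS, evict pear. Cache (LRU->MRU): [eel peach]
  11. access peach: HIT. Cache (LRU->MRU): [eel peach]
  12. access eel: HIT. Cache (LRU->MRU): [peach eel]
  13. access eel: HIT. Cache (LRU->MRU): [peach eel]
  14. access eel: HIT. Cache (LRU->MRU): [peach eel]
  15. access eel: HIT. Cache (LRU->MRU): [peach eel]
  16. access eel: HIT. Cache (LRU->MRU): [peach eel]
  17. access fox: MISS, evict peach. Cache (LRU->MRU): [eel fox]
  18. access peach: MISS, evict eel. Cache (LRU->MRU): [fox peach]
  19. access pear: MISS, evict fox. Cache (LRU->MRU): [peach pear]
  20. access eel: MISS, evict peach. Cache (LRU->MRU): [pear eel]
  21. access eel: HIT. Cache (LRU->MRU): [pear eel]
  22. access eel: HIT. Cache (LRU->MRU): [pear eel]
  23. access fox: MISS, evict pear. Cache (LRU->MRU): [eel fox]
  24. access eel: HIT. Cache (LRU->MRU): [fox eel]
  25. access peach: MISS, evict fox. Cache (LRU->MRU): [eel peach]
  26. access eel: HIT. Cache (LRU->MRU): [peach eel]
Total: 14 hits, 12 misses, 10 evictions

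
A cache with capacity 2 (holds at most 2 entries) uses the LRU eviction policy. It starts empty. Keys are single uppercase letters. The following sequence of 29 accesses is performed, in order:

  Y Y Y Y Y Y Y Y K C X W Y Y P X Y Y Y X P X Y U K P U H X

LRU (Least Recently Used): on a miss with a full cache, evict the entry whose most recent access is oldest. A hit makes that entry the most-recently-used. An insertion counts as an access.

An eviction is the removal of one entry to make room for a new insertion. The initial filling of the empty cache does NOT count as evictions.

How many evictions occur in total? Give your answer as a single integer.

LRU simulation (capacity=2):
  1. access Y: MISS. Cache (LRU->MRU): [Y]
  2. access Y: HIT. Cache (LRU->MRU): [Y]
  3. access Y: HIT. Cache (LRU->MRU): [Y]
  4. access Y: HIT. Cache (LRU->MRU): [Y]
  5. access Y: HIT. Cache (LRU->MRU): [Y]
  6. access Y: HIT. Cache (LRU->MRU): [Y]
  7. access Y: HIT. Cache (LRU->MRU): [Y]
  8. access Y: HIT. Cache (LRU->MRU): [Y]
  9. access K: MISS. Cache (LRU->MRU): [Y K]
  10. access C: MISS, evict Y. Cache (LRU->MRU): [K C]
  11. access X: MISS, evict K. Cache (LRU->MRU): [C X]
  12. access W: MISS, evict C. Cache (LRU->MRU): [X W]
  13. access Y: MISS, evict X. Cache (LRU->MRU): [W Y]
  14. access Y: HIT. Cache (LRU->MRU): [W Y]
  15. access P: MISS, evict W. Cache (LRU->MRU): [Y P]
  16. access X: MISS, evict Y. Cache (LRU->MRU): [P X]
  17. access Y: MISS, evict P. Cache (LRU->MRU): [X Y]
  18. access Y: HIT. Cache (LRU->MRU): [X Y]
  19. access Y: HIT. Cache (LRU->MRU): [X Y]
  20. access X: HIT. Cache (LRU->MRU): [Y X]
  21. access P: MISS, evict Y. Cache (LRU->MRU): [X P]
  22. access X: HIT. Cache (LRU->MRU): [P X]
  23. access Y: MISS, evict P. Cache (LRU->MRU): [X Y]
  24. access U: MISS, evict X. Cache (LRU->MRU): [Y U]
  25. access K: MISS, evict Y. Cache (LRU->MRU): [U K]
  26. access P: MISS, evict U. Cache (LRU->MRU): [K P]
  27. access U: MISS, evict K. Cache (LRU->MRU): [P U]
  28. access H: MISS, evict P. Cache (LRU->MRU): [U H]
  29. access X: MISS, evict U. Cache (LRU->MRU): [H X]
Total: 12 hits, 17 misses, 15 evictions

Answer: 15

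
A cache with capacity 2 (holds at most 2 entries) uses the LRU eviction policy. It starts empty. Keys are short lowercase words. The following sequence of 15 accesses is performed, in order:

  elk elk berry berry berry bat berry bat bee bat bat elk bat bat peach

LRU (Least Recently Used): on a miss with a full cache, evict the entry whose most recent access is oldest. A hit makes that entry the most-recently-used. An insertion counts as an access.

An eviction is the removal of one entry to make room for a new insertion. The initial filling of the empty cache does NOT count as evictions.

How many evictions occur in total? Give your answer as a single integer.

LRU simulation (capacity=2):
  1. access elk: MISS. Cache (LRU->MRU): [elk]
  2. access elk: HIT. Cache (LRU->MRU): [elk]
  3. access berry: MISS. Cache (LRU->MRU): [elk berry]
  4. access berry: HIT. Cache (LRU->MRU): [elk berry]
  5. access berry: HIT. Cache (LRU->MRU): [elk berry]
  6. access bat: MISS, evict elk. Cache (LRU->MRU): [berry bat]
  7. access berry: HIT. Cache (LRU->MRU): [bat berry]
  8. access bat: HIT. Cache (LRU->MRU): [berry bat]
  9. access bee: MISS, evict berry. Cache (LRU->MRU): [bat bee]
  10. access bat: HIT. Cache (LRU->MRU): [bee bat]
  11. access bat: HIT. Cache (LRU->MRU): [bee bat]
  12. access elk: MISS, evict bee. Cache (LRU->MRU): [bat elk]
  13. access bat: HIT. Cache (LRU->MRU): [elk bat]
  14. access bat: HIT. Cache (LRU->MRU): [elk bat]
  15. access peach: MISS, evict elk. Cache (LRU->MRU): [bat peach]
Total: 9 hits, 6 misses, 4 evictions

Answer: 4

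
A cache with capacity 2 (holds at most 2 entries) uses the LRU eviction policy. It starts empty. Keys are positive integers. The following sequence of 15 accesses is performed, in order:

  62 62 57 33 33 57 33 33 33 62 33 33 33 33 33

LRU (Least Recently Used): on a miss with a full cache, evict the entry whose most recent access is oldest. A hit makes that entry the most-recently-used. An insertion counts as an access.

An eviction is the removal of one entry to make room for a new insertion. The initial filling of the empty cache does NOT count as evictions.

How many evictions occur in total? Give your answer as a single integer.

Answer: 2

Derivation:
LRU simulation (capacity=2):
  1. access 62: MISS. Cache (LRU->MRU): [62]
  2. access 62: HIT. Cache (LRU->MRU): [62]
  3. access 57: MISS. Cache (LRU->MRU): [62 57]
  4. access 33: MISS, evict 62. Cache (LRU->MRU): [57 33]
  5. access 33: HIT. Cache (LRU->MRU): [57 33]
  6. access 57: HIT. Cache (LRU->MRU): [33 57]
  7. access 33: HIT. Cache (LRU->MRU): [57 33]
  8. access 33: HIT. Cache (LRU->MRU): [57 33]
  9. access 33: HIT. Cache (LRU->MRU): [57 33]
  10. access 62: MISS, evict 57. Cache (LRU->MRU): [33 62]
  11. access 33: HIT. Cache (LRU->MRU): [62 33]
  12. access 33: HIT. Cache (LRU->MRU): [62 33]
  13. access 33: HIT. Cache (LRU->MRU): [62 33]
  14. access 33: HIT. Cache (LRU->MRU): [62 33]
  15. access 33: HIT. Cache (LRU->MRU): [62 33]
Total: 11 hits, 4 misses, 2 evictions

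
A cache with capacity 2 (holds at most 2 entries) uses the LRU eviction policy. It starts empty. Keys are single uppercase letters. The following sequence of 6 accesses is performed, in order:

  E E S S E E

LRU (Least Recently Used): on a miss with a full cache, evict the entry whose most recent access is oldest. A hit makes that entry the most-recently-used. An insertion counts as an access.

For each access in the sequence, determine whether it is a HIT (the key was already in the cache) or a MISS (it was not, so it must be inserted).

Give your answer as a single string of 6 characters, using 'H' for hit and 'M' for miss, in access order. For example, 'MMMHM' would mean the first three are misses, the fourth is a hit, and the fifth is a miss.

Answer: MHMHHH

Derivation:
LRU simulation (capacity=2):
  1. access E: MISS. Cache (LRU->MRU): [E]
  2. access E: HIT. Cache (LRU->MRU): [E]
  3. access S: MISS. Cache (LRU->MRU): [E S]
  4. access S: HIT. Cache (LRU->MRU): [E S]
  5. access E: HIT. Cache (LRU->MRU): [S E]
  6. access E: HIT. Cache (LRU->MRU): [S E]
Total: 4 hits, 2 misses, 0 evictions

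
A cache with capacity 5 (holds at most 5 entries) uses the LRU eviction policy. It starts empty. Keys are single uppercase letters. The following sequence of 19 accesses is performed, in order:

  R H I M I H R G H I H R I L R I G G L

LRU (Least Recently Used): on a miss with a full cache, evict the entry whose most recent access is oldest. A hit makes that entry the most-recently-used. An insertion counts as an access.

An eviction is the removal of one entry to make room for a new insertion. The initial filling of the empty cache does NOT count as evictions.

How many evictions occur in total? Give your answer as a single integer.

LRU simulation (capacity=5):
  1. access R: MISS. Cache (LRU->MRU): [R]
  2. access H: MISS. Cache (LRU->MRU): [R H]
  3. access I: MISS. Cache (LRU->MRU): [R H I]
  4. access M: MISS. Cache (LRU->MRU): [R H I M]
  5. access I: HIT. Cache (LRU->MRU): [R H M I]
  6. access H: HIT. Cache (LRU->MRU): [R M I H]
  7. access R: HIT. Cache (LRU->MRU): [M I H R]
  8. access G: MISS. Cache (LRU->MRU): [M I H R G]
  9. access H: HIT. Cache (LRU->MRU): [M I R G H]
  10. access I: HIT. Cache (LRU->MRU): [M R G H I]
  11. access H: HIT. Cache (LRU->MRU): [M R G I H]
  12. access R: HIT. Cache (LRU->MRU): [M G I H R]
  13. access I: HIT. Cache (LRU->MRU): [M G H R I]
  14. access L: MISS, evict M. Cache (LRU->MRU): [G H R I L]
  15. access R: HIT. Cache (LRU->MRU): [G H I L R]
  16. access I: HIT. Cache (LRU->MRU): [G H L R I]
  17. access G: HIT. Cache (LRU->MRU): [H L R I G]
  18. access G: HIT. Cache (LRU->MRU): [H L R I G]
  19. access L: HIT. Cache (LRU->MRU): [H R I G L]
Total: 13 hits, 6 misses, 1 evictions

Answer: 1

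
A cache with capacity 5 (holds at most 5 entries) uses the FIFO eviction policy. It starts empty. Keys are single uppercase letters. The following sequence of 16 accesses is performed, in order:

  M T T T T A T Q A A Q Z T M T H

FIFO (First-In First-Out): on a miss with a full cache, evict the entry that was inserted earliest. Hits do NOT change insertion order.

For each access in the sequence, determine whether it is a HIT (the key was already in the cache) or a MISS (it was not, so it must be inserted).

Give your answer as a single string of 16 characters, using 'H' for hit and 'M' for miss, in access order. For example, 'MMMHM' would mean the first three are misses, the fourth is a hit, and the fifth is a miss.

FIFO simulation (capacity=5):
  1. access M: MISS. Cache (old->new): [M]
  2. access T: MISS. Cache (old->new): [M T]
  3. access T: HIT. Cache (old->new): [M T]
  4. access T: HIT. Cache (old->new): [M T]
  5. access T: HIT. Cache (old->new): [M T]
  6. access A: MISS. Cache (old->new): [M T A]
  7. access T: HIT. Cache (old->new): [M T A]
  8. access Q: MISS. Cache (old->new): [M T A Q]
  9. access A: HIT. Cache (old->new): [M T A Q]
  10. access A: HIT. Cache (old->new): [M T A Q]
  11. access Q: HIT. Cache (old->new): [M T A Q]
  12. access Z: MISS. Cache (old->new): [M T A Q Z]
  13. access T: HIT. Cache (old->new): [M T A Q Z]
  14. access M: HIT. Cache (old->new): [M T A Q Z]
  15. access T: HIT. Cache (old->new): [M T A Q Z]
  16. access H: MISS, evict M. Cache (old->new): [T A Q Z H]
Total: 10 hits, 6 misses, 1 evictions

Answer: MMHHHMHMHHHMHHHM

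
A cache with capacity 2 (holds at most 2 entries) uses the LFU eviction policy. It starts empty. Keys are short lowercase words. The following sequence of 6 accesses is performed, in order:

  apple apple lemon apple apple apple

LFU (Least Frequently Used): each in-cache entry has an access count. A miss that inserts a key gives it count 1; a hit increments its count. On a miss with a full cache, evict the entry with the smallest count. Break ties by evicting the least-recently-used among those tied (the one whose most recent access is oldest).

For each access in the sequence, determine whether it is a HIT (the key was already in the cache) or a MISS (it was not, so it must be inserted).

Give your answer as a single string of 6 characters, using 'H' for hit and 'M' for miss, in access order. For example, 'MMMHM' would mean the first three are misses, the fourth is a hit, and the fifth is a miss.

LFU simulation (capacity=2):
  1. access apple: MISS. Cache: [apple(c=1)]
  2. access apple: HIT, count now 2. Cache: [apple(c=2)]
  3. access lemon: MISS. Cache: [lemon(c=1) apple(c=2)]
  4. access apple: HIT, count now 3. Cache: [lemon(c=1) apple(c=3)]
  5. access apple: HIT, count now 4. Cache: [lemon(c=1) apple(c=4)]
  6. access apple: HIT, count now 5. Cache: [lemon(c=1) apple(c=5)]
Total: 4 hits, 2 misses, 0 evictions

Answer: MHMHHH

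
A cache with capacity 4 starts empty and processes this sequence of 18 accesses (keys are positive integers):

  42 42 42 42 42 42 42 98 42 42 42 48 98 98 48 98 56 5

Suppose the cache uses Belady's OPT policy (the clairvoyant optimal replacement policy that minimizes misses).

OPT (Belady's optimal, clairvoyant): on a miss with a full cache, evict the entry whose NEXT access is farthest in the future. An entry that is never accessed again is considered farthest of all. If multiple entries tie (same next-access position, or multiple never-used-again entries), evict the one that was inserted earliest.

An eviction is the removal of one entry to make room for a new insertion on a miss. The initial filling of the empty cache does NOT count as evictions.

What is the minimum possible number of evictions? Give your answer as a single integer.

Answer: 1

Derivation:
OPT (Belady) simulation (capacity=4):
  1. access 42: MISS. Cache: [42]
  2. access 42: HIT. Next use of 42: step 3. Cache: [42]
  3. access 42: HIT. Next use of 42: step 4. Cache: [42]
  4. access 42: HIT. Next use of 42: step 5. Cache: [42]
  5. access 42: HIT. Next use of 42: step 6. Cache: [42]
  6. access 42: HIT. Next use of 42: step 7. Cache: [42]
  7. access 42: HIT. Next use of 42: step 9. Cache: [42]
  8. access 98: MISS. Cache: [42 98]
  9. access 42: HIT. Next use of 42: step 10. Cache: [42 98]
  10. access 42: HIT. Next use of 42: step 11. Cache: [42 98]
  11. access 42: HIT. Next use of 42: never. Cache: [42 98]
  12. access 48: MISS. Cache: [42 98 48]
  13. access 98: HIT. Next use of 98: step 14. Cache: [42 98 48]
  14. access 98: HIT. Next use of 98: step 16. Cache: [42 98 48]
  15. access 48: HIT. Next use of 48: never. Cache: [42 98 48]
  16. access 98: HIT. Next use of 98: never. Cache: [42 98 48]
  17. access 56: MISS. Cache: [42 98 48 56]
  18. access 5: MISS, evict 42 (next use: never). Cache: [98 48 56 5]
Total: 13 hits, 5 misses, 1 evictions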